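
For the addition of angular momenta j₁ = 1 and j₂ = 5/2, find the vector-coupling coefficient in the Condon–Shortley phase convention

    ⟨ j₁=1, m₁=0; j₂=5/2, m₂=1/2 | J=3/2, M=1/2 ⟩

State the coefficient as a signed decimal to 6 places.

triangle: 2!·0!·3!/6! = 12/720
(j±m)!: 1!·1!·3!·2!·2!·1! = 24
prefactor² = (2J+1)·Δ·N² = 8/5
  k=1: −1/(1!·1!·0!·2!·0!·1!) = -1/2
Σ = -1/2  ⇒  CG² = 8/5·(-1/2)² = 2/5
CG = −√(2/5) = -0.632456

−√(2/5) ≈ -0.632456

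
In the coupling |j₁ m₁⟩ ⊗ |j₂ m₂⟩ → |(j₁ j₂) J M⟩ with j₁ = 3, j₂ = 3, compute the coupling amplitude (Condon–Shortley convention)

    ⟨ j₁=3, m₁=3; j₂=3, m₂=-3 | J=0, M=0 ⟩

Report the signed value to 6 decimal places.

√[1·6!0!0!/7! · 6!0!0!6!0!0!] = √(518400/7)
  +(−1)^0/∏(0,6,0,0,0,0)! = 1/720  (running 1/720)
⟨..|..⟩ = √(518400/7)·(1/720) = +0.377964

+0.377964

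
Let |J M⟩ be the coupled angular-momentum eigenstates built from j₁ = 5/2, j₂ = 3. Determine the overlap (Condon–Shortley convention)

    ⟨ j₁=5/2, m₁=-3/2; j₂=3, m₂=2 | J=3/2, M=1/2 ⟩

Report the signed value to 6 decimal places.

-0.218218  (= −√(1/21))

triangle: 4!*1!*2!/8! = 48/40320
(j±m)!: 1!*4!*5!*1!*2!*1! = 5760
prefactor² = (2J+1)*Δ*N² = 192/7
  k=3: −1/(3!*1!*1!*2!*0!*0!) = -1/12
  k=4: +1/(4!*0!*0!*1!*1!*1!) = 1/24
Σ = -1/24  ⇒  CG² = 192/7*(-1/24)² = 1/21
CG = −√(1/21) = -0.218218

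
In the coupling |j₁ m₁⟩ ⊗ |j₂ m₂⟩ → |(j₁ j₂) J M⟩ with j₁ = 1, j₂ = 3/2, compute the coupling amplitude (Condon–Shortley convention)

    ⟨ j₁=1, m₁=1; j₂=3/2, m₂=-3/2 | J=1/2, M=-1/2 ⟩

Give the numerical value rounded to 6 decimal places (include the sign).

+√(1/2) ≈ +0.707107

j₁+j₂−J=2  J+j₁−j₂=0  J−j₁+j₂=1  j₁+j₂+J+1=4
(j₁±m₁, j₂±m₂, J±M) = (2,0,0,3,0,1)
P² = 2
sum k=0..0:
  [0] +1/2 = 1/2
S = 1/2
C² = P²·S² = 1/2 ; C = +0.707107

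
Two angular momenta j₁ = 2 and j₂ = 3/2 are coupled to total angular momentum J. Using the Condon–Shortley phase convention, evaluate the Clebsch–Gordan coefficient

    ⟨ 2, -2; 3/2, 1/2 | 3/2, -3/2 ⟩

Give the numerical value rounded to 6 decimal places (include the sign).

j₁+j₂−J=2  J+j₁−j₂=2  J−j₁+j₂=1  j₁+j₂+J+1=6
(j₁±m₁, j₂±m₂, J±M) = (0,4,2,1,0,3)
P² = 32/5
sum k=2..2:
  [2] +1/4 = 1/4
S = 1/4
C² = P²·S² = 2/5 ; C = +0.632456

+√(2/5) = +0.632456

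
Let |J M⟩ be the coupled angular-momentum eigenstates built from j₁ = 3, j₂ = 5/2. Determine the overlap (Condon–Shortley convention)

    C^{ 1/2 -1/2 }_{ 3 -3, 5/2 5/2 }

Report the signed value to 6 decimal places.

-0.534522

j₁+j₂−J=5  J+j₁−j₂=1  J−j₁+j₂=0  j₁+j₂+J+1=7
(j₁±m₁, j₂±m₂, J±M) = (0,6,5,0,0,1)
P² = 28800/7
sum k=5..5:
  [5] −1/120 = -1/120
S = -1/120
C² = P²·S² = 2/7 ; C = -0.534522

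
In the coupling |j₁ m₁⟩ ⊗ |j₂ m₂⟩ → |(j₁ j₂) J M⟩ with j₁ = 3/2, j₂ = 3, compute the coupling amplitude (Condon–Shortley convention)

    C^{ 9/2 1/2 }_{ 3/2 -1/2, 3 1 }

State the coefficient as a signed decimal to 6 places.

√[10·0!3!6!/10! · 1!2!4!2!5!4!] = √(23040/7)
  +(−1)^0/∏(0,0,2,4,1,2)! = 1/96  (running 1/96)
⟨..|..⟩ = √(23040/7)·(1/96) = +0.597614

+√(5/14) ≈ +0.597614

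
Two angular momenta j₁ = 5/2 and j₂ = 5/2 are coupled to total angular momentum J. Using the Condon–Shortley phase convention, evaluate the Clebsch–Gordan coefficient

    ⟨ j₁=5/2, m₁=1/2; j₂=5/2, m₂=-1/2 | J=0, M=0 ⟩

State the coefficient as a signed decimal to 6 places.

+√(1/6) = +0.408248

j₁+j₂−J=5  J+j₁−j₂=0  J−j₁+j₂=0  j₁+j₂+J+1=6
(j₁±m₁, j₂±m₂, J±M) = (3,2,2,3,0,0)
P² = 24
sum k=2..2:
  [2] +1/12 = 1/12
S = 1/12
C² = P²·S² = 1/6 ; C = +0.408248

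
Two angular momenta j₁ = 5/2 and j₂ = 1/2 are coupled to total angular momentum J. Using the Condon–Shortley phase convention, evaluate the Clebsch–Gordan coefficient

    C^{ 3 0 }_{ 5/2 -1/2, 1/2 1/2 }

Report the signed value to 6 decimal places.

+√(1/2) = +0.707107

j₁+j₂−J=0  J+j₁−j₂=5  J−j₁+j₂=1  j₁+j₂+J+1=7
(j₁±m₁, j₂±m₂, J±M) = (2,3,1,0,3,3)
P² = 72
sum k=0..0:
  [0] +1/12 = 1/12
S = 1/12
C² = P²·S² = 1/2 ; C = +0.707107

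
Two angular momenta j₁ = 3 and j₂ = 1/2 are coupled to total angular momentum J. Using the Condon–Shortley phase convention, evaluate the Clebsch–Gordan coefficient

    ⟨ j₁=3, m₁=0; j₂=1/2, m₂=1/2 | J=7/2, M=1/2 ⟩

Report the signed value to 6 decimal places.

+0.755929

√[8·0!6!1!/8! · 3!3!1!0!4!3!] = √(5184/7)
  +(−1)^0/∏(0,0,3,1,3,0)! = 1/36  (running 1/36)
⟨..|..⟩ = √(5184/7)·(1/36) = +0.755929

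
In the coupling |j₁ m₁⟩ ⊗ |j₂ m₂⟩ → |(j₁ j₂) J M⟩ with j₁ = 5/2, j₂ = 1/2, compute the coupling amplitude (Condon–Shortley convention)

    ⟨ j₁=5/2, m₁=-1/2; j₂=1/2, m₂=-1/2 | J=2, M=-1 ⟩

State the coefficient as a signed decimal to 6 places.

√[5·1!4!0!/6! · 2!3!0!1!1!3!] = √(12)
  +(−1)^0/∏(0,1,3,0,1,0)! = 1/6  (running 1/6)
⟨..|..⟩ = √(12)·(1/6) = +0.577350

+√(1/3) ≈ +0.577350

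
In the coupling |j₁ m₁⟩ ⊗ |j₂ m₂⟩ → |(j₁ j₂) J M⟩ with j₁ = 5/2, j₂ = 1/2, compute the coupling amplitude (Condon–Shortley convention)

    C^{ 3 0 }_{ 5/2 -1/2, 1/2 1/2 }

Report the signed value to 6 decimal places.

j₁+j₂−J=0  J+j₁−j₂=5  J−j₁+j₂=1  j₁+j₂+J+1=7
(j₁±m₁, j₂±m₂, J±M) = (2,3,1,0,3,3)
P² = 72
sum k=0..0:
  [0] +1/12 = 1/12
S = 1/12
C² = P²·S² = 1/2 ; C = +0.707107

+√(1/2) ≈ +0.707107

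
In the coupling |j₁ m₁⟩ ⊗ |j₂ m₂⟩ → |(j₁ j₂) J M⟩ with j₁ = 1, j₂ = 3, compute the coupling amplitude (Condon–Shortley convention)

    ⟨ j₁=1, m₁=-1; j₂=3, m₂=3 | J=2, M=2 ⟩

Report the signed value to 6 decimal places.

√[5·2!0!4!/7! · 0!2!6!0!4!0!] = √(11520/7)
  +(−1)^2/∏(2,0,0,4,0,0)! = 1/48  (running 1/48)
⟨..|..⟩ = √(11520/7)·(1/48) = +0.845154

+√(5/7) ≈ +0.845154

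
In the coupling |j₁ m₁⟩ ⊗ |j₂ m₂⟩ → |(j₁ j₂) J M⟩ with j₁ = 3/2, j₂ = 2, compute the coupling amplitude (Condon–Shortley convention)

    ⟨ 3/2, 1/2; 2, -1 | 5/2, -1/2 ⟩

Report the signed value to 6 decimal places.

+0.597614  (= +√(5/14))

j₁+j₂−J=1  J+j₁−j₂=2  J−j₁+j₂=3  j₁+j₂+J+1=7
(j₁±m₁, j₂±m₂, J±M) = (2,1,1,3,2,3)
P² = 72/35
sum k=0..1:
  [0] +1/2 = 1/2
  [1] −1/12 = -1/12
S = 5/12
C² = P²·S² = 5/14 ; C = +0.597614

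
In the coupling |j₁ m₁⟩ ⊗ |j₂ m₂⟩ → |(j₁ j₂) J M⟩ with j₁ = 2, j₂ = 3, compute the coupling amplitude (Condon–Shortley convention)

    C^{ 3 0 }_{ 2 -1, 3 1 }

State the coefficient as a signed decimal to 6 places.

√[7·2!2!4!/9! · 1!3!4!2!3!3!] = √(96/5)
  +(−1)^1/∏(1,1,2,3,0,1)! = -1/12  (running -1/12)
  +(−1)^2/∏(2,0,1,2,1,2)! = 1/8  (running 1/24)
⟨..|..⟩ = √(96/5)·(1/24) = +0.182574

+0.182574  (= +√(1/30))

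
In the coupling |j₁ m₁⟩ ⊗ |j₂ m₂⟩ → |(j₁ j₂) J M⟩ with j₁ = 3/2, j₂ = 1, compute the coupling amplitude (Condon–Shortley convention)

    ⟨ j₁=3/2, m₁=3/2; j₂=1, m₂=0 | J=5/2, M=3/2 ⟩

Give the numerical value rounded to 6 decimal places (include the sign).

+0.632456  (= +√(2/5))

triangle: 0!·3!·2!/6! = 12/720
(j±m)!: 3!·0!·1!·1!·4!·1! = 144
prefactor² = (2J+1)·Δ·N² = 72/5
  k=0: +1/(0!·0!·0!·1!·3!·1!) = 1/6
Σ = 1/6  ⇒  CG² = 72/5·1/6² = 2/5
CG = +√(2/5) = +0.632456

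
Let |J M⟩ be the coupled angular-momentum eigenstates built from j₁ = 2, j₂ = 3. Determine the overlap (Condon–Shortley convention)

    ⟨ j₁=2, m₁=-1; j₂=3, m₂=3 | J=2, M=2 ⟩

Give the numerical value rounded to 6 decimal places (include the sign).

j₁+j₂−J=3  J+j₁−j₂=1  J−j₁+j₂=3  j₁+j₂+J+1=8
(j₁±m₁, j₂±m₂, J±M) = (1,3,6,0,4,0)
P² = 3240/7
sum k=3..3:
  [3] −1/36 = -1/36
S = -1/36
C² = P²·S² = 5/14 ; C = -0.597614

−√(5/14) ≈ -0.597614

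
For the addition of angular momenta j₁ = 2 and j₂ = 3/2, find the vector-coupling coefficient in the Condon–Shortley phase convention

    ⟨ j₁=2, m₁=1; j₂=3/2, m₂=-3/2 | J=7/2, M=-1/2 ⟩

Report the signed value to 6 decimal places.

+√(4/35) = +0.338062

j₁+j₂−J=0  J+j₁−j₂=4  J−j₁+j₂=3  j₁+j₂+J+1=8
(j₁±m₁, j₂±m₂, J±M) = (3,1,0,3,3,4)
P² = 5184/35
sum k=0..0:
  [0] +1/36 = 1/36
S = 1/36
C² = P²·S² = 4/35 ; C = +0.338062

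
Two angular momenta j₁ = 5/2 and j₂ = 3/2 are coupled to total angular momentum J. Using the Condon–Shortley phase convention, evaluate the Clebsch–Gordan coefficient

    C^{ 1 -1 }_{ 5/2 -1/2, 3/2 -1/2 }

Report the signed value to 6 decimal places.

triangle: 3!*2!*0!/6! = 12/720
(j±m)!: 2!*3!*1!*2!*0!*2! = 48
prefactor² = (2J+1)*Δ*N² = 12/5
  k=1: −1/(1!*2!*2!*0!*0!*0!) = -1/4
Σ = -1/4  ⇒  CG² = 12/5*(-1/4)² = 3/20
CG = −√(3/20) = -0.387298

-0.387298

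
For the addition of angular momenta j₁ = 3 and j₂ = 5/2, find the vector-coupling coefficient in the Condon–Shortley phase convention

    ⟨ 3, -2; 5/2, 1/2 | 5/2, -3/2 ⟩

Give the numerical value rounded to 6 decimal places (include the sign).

+0.267261  (= +√(1/14))

j₁+j₂−J=3  J+j₁−j₂=3  J−j₁+j₂=2  j₁+j₂+J+1=9
(j₁±m₁, j₂±m₂, J±M) = (1,5,3,2,1,4)
P² = 288/7
sum k=2..3:
  [2] +1/12 = 1/12
  [3] −1/24 = -1/24
S = 1/24
C² = P²·S² = 1/14 ; C = +0.267261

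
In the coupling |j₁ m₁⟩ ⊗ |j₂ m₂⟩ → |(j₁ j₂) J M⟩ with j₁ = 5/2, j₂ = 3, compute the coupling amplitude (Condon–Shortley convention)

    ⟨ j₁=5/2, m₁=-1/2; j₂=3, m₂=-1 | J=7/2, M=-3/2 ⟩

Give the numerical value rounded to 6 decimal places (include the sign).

√[8·2!3!4!/10! · 2!3!2!4!2!5!] = √(3072/35)
  +(−1)^0/∏(0,2,3,2,0,2)! = 1/48  (running 1/48)
  +(−1)^1/∏(1,1,2,1,1,3)! = -1/12  (running -1/16)
  +(−1)^2/∏(2,0,1,0,2,4)! = 1/96  (running -5/96)
⟨..|..⟩ = √(3072/35)·(-5/96) = -0.487950

−√(5/21) ≈ -0.487950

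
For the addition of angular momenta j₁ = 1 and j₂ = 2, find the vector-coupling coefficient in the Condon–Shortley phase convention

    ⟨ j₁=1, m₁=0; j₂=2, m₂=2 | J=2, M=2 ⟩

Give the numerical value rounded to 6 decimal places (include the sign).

triangle: 1!·1!·3!/6! = 6/720
(j±m)!: 1!·1!·4!·0!·4!·0! = 576
prefactor² = (2J+1)·Δ·N² = 24
  k=1: −1/(1!·0!·0!·3!·1!·0!) = -1/6
Σ = -1/6  ⇒  CG² = 24·(-1/6)² = 2/3
CG = −√(2/3) = -0.816497

-0.816497  (= −√(2/3))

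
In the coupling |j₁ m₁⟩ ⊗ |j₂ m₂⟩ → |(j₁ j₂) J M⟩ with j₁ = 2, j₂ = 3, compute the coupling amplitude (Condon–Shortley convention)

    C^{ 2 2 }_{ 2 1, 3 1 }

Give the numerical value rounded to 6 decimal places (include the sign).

triangle: 3!×1!×3!/8! = 36/40320
(j±m)!: 3!×1!×4!×2!×4!×0! = 6912
prefactor² = (2J+1)×Δ×N² = 216/7
  k=1: −1/(1!×2!×0!×3!×1!×0!) = -1/12
Σ = -1/12  ⇒  CG² = 216/7×(-1/12)² = 3/14
CG = −√(3/14) = -0.462910

-0.462910  (= −√(3/14))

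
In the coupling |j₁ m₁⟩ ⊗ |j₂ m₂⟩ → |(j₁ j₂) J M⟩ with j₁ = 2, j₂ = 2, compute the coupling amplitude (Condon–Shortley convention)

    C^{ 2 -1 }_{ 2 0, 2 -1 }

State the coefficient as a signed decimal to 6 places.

triangle: 2!*2!*2!/7! = 8/5040
(j±m)!: 2!*2!*1!*3!*1!*3! = 144
prefactor² = (2J+1)*Δ*N² = 8/7
  k=0: +1/(0!*2!*2!*1!*0!*1!) = 1/4
  k=1: −1/(1!*1!*1!*0!*1!*2!) = -1/2
Σ = -1/4  ⇒  CG² = 8/7*(-1/4)² = 1/14
CG = −√(1/14) = -0.267261

-0.267261  (= −√(1/14))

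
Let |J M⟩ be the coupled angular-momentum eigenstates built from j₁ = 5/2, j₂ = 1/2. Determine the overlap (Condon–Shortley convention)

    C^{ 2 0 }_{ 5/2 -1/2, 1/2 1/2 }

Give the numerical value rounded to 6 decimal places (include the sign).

triangle: 1!·4!·0!/6! = 24/720
(j±m)!: 2!·3!·1!·0!·2!·2! = 48
prefactor² = (2J+1)·Δ·N² = 8
  k=1: −1/(1!·0!·2!·0!·2!·0!) = -1/4
Σ = -1/4  ⇒  CG² = 8·(-1/4)² = 1/2
CG = −√(1/2) = -0.707107

−√(1/2) = -0.707107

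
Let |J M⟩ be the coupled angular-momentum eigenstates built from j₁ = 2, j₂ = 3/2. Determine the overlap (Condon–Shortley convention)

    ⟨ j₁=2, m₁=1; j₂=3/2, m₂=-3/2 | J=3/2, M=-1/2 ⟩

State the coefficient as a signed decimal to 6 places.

√[4·2!2!1!/6! · 3!1!0!3!1!2!] = √(8/5)
  +(−1)^0/∏(0,2,1,0,1,1)! = 1/2  (running 1/2)
⟨..|..⟩ = √(8/5)·(1/2) = +0.632456

+0.632456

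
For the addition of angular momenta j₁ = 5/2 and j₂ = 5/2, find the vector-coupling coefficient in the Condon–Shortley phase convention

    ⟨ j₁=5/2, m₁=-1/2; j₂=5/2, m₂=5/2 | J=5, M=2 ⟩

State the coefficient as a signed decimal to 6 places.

triangle: 0!*5!*5!/11! = 14400/39916800
(j±m)!: 2!*3!*5!*0!*7!*3! = 43545600
prefactor² = (2J+1)*Δ*N² = 172800
  k=0: +1/(0!*0!*3!*5!*2!*0!) = 1/1440
Σ = 1/1440  ⇒  CG² = 172800*1/1440² = 1/12
CG = +√(1/12) = +0.288675

+√(1/12) ≈ +0.288675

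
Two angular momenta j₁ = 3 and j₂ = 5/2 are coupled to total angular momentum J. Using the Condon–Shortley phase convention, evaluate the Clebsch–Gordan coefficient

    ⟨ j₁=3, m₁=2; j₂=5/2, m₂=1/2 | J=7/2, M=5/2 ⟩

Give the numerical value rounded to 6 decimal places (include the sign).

√[8·2!4!3!/10! · 5!1!3!2!6!1!] = √(4608/7)
  +(−1)^0/∏(0,2,1,3,3,0)! = 1/72  (running 1/72)
  +(−1)^1/∏(1,1,0,2,4,1)! = -1/48  (running -1/144)
⟨..|..⟩ = √(4608/7)·(-1/144) = -0.178174

-0.178174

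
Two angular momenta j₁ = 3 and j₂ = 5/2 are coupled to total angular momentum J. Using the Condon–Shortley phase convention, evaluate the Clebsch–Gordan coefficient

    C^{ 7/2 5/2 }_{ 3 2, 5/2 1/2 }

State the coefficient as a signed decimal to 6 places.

−√(2/63) ≈ -0.178174

√[8·2!4!3!/10! · 5!1!3!2!6!1!] = √(4608/7)
  +(−1)^0/∏(0,2,1,3,3,0)! = 1/72  (running 1/72)
  +(−1)^1/∏(1,1,0,2,4,1)! = -1/48  (running -1/144)
⟨..|..⟩ = √(4608/7)·(-1/144) = -0.178174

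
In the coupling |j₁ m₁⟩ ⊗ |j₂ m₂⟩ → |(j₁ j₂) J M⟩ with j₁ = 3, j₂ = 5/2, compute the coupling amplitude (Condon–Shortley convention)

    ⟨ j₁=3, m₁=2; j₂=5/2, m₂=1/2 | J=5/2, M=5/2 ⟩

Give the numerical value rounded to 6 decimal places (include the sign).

triangle: 3!·3!·2!/9! = 72/362880
(j±m)!: 5!·1!·3!·2!·5!·0! = 172800
prefactor² = (2J+1)·Δ·N² = 1440/7
  k=1: −1/(1!·2!·0!·2!·3!·0!) = -1/24
Σ = -1/24  ⇒  CG² = 1440/7·(-1/24)² = 5/14
CG = −√(5/14) = -0.597614

−√(5/14) = -0.597614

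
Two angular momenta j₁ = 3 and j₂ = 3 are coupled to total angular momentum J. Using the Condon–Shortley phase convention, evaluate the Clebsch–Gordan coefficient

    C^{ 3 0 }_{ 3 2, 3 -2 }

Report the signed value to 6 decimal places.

+0.408248

triangle: 3!*3!*3!/10! = 216/3628800
(j±m)!: 5!*1!*1!*5!*3!*3! = 518400
prefactor² = (2J+1)*Δ*N² = 216
  k=0: +1/(0!*3!*1!*1!*2!*2!) = 1/24
  k=1: −1/(1!*2!*0!*0!*3!*3!) = -1/72
Σ = 1/36  ⇒  CG² = 216*1/36² = 1/6
CG = +√(1/6) = +0.408248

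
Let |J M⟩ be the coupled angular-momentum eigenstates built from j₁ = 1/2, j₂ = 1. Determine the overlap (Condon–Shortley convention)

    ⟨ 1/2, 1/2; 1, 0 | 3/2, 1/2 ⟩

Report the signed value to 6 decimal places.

+√(2/3) = +0.816497

triangle: 0!*1!*2!/4! = 2/24
(j±m)!: 1!*0!*1!*1!*2!*1! = 2
prefactor² = (2J+1)*Δ*N² = 2/3
  k=0: +1/(0!*0!*0!*1!*1!*1!) = 1
Σ = 1  ⇒  CG² = 2/3*1² = 2/3
CG = +√(2/3) = +0.816497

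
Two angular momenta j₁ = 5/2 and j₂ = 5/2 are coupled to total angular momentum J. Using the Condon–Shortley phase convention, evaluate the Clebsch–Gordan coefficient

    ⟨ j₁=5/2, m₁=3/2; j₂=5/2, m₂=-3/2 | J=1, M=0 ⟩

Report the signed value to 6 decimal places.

triangle: 4!·1!·1!/7! = 24/5040
(j±m)!: 4!·1!·1!·4!·1!·1! = 576
prefactor² = (2J+1)·Δ·N² = 288/35
  k=0: +1/(0!·4!·1!·1!·0!·0!) = 1/24
  k=1: −1/(1!·3!·0!·0!·1!·1!) = -1/6
Σ = -1/8  ⇒  CG² = 288/35·(-1/8)² = 9/70
CG = −√(9/70) = -0.358569

−√(9/70) = -0.358569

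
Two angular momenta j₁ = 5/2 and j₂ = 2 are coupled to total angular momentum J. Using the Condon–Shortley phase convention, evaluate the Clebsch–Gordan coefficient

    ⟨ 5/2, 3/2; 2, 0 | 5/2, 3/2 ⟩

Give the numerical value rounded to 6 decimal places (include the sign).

√[6·2!3!2!/8! · 4!1!2!2!4!1!] = √(288/35)
  +(−1)^0/∏(0,2,1,2,2,0)! = 1/8  (running 1/8)
  +(−1)^1/∏(1,1,0,1,3,1)! = -1/6  (running -1/24)
⟨..|..⟩ = √(288/35)·(-1/24) = -0.119523

−√(1/70) ≈ -0.119523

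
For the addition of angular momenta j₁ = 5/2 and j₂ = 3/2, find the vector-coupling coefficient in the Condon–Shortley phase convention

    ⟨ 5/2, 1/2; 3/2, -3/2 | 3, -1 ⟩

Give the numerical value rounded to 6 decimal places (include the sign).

√[7·1!4!2!/8! · 3!2!0!3!2!4!] = √(144/5)
  +(−1)^0/∏(0,1,2,0,2,2)! = 1/8  (running 1/8)
⟨..|..⟩ = √(144/5)·(1/8) = +0.670820

+√(9/20) ≈ +0.670820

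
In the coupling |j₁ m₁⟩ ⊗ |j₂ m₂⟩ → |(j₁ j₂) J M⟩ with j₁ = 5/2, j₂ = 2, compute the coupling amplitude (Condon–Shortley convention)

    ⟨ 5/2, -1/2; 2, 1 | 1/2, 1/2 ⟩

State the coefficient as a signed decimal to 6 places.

j₁+j₂−J=4  J+j₁−j₂=1  J−j₁+j₂=0  j₁+j₂+J+1=6
(j₁±m₁, j₂±m₂, J±M) = (2,3,3,1,1,0)
P² = 24/5
sum k=3..3:
  [3] −1/6 = -1/6
S = -1/6
C² = P²·S² = 2/15 ; C = -0.365148

−√(2/15) ≈ -0.365148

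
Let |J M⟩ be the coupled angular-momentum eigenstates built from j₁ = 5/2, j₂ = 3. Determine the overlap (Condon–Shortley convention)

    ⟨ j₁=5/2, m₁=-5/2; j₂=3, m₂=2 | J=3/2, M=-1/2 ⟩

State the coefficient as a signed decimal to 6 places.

+0.487950

j₁+j₂−J=4  J+j₁−j₂=1  J−j₁+j₂=2  j₁+j₂+J+1=8
(j₁±m₁, j₂±m₂, J±M) = (0,5,5,1,1,2)
P² = 960/7
sum k=4..4:
  [4] +1/24 = 1/24
S = 1/24
C² = P²·S² = 5/21 ; C = +0.487950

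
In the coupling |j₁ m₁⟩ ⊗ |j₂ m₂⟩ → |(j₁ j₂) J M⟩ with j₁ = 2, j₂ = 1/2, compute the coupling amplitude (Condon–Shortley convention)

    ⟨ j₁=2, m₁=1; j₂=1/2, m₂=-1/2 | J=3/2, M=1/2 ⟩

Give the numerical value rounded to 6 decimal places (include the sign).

+√(3/5) = +0.774597

√[4·1!3!0!/5! · 3!1!0!1!2!1!] = √(12/5)
  +(−1)^0/∏(0,1,1,0,2,0)! = 1/2  (running 1/2)
⟨..|..⟩ = √(12/5)·(1/2) = +0.774597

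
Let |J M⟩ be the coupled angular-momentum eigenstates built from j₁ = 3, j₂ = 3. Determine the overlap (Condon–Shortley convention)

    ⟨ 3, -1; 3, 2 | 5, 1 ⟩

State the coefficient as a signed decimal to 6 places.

−√(9/28) = -0.566947

triangle: 1!×5!×5!/12! = 14400/479001600
(j±m)!: 2!×4!×5!×1!×6!×4! = 99532800
prefactor² = (2J+1)×Δ×N² = 230400/7
  k=0: +1/(0!×1!×4!×5!×1!×0!) = 1/2880
  k=1: −1/(1!×0!×3!×4!×2!×1!) = -1/288
Σ = -1/320  ⇒  CG² = 230400/7×(-1/320)² = 9/28
CG = −√(9/28) = -0.566947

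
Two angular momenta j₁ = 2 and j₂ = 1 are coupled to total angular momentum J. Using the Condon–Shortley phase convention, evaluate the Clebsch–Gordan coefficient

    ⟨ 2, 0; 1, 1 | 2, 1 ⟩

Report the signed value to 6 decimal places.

triangle: 1!·3!·1!/6! = 6/720
(j±m)!: 2!·2!·2!·0!·3!·1! = 48
prefactor² = (2J+1)·Δ·N² = 2
  k=1: −1/(1!·0!·1!·1!·2!·0!) = -1/2
Σ = -1/2  ⇒  CG² = 2·(-1/2)² = 1/2
CG = −√(1/2) = -0.707107

−√(1/2) ≈ -0.707107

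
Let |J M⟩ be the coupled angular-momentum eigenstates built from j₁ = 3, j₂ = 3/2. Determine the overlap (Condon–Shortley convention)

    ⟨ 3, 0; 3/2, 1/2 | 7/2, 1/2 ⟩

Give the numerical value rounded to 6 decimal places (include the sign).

triangle: 1!·5!·2!/9! = 240/362880
(j±m)!: 3!·3!·2!·1!·4!·3! = 10368
prefactor² = (2J+1)·Δ·N² = 384/7
  k=0: +1/(0!·1!·3!·2!·2!·0!) = 1/24
  k=1: −1/(1!·0!·2!·1!·3!·1!) = -1/12
Σ = -1/24  ⇒  CG² = 384/7·(-1/24)² = 2/21
CG = −√(2/21) = -0.308607

−√(2/21) ≈ -0.308607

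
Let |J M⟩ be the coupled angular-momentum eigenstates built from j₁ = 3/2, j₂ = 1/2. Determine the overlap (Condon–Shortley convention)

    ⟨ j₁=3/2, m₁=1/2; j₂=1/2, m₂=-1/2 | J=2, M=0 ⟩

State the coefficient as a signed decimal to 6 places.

√[5·0!3!1!/5! · 2!1!0!1!2!2!] = √(2)
  +(−1)^0/∏(0,0,1,0,2,1)! = 1/2  (running 1/2)
⟨..|..⟩ = √(2)·(1/2) = +0.707107

+0.707107  (= +√(1/2))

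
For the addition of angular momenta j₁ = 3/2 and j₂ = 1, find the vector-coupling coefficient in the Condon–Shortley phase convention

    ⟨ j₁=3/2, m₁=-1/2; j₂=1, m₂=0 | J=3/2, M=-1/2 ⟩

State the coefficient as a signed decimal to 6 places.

−√(1/15) ≈ -0.258199

√[4·1!2!1!/5! · 1!2!1!1!1!2!] = √(4/15)
  +(−1)^0/∏(0,1,2,1,0,0)! = 1/2  (running 1/2)
  +(−1)^1/∏(1,0,1,0,1,1)! = -1  (running -1/2)
⟨..|..⟩ = √(4/15)·(-1/2) = -0.258199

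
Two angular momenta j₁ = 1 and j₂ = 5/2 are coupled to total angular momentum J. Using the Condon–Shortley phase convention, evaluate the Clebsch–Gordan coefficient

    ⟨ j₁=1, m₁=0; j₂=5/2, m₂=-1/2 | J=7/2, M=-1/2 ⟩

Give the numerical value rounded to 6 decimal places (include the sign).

triangle: 0!·2!·5!/8! = 240/40320
(j±m)!: 1!·1!·2!·3!·3!·4! = 1728
prefactor² = (2J+1)·Δ·N² = 576/7
  k=0: +1/(0!·0!·1!·2!·1!·3!) = 1/12
Σ = 1/12  ⇒  CG² = 576/7·1/12² = 4/7
CG = +√(4/7) = +0.755929

+0.755929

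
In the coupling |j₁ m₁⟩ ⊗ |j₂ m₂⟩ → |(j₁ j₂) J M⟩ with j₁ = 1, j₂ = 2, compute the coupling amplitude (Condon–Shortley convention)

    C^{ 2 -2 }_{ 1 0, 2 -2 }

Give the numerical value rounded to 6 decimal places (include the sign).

√[5·1!1!3!/6! · 1!1!0!4!0!4!] = √(24)
  +(−1)^0/∏(0,1,1,0,0,3)! = 1/6  (running 1/6)
⟨..|..⟩ = √(24)·(1/6) = +0.816497

+0.816497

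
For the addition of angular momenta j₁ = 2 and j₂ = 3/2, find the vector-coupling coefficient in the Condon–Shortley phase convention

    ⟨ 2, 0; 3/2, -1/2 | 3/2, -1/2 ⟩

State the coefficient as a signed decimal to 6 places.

√[4·2!2!1!/6! · 2!2!1!2!1!2!] = √(16/45)
  +(−1)^0/∏(0,2,2,1,0,0)! = 1/4  (running 1/4)
  +(−1)^1/∏(1,1,1,0,1,1)! = -1  (running -3/4)
⟨..|..⟩ = √(16/45)·(-3/4) = -0.447214

-0.447214  (= −√(1/5))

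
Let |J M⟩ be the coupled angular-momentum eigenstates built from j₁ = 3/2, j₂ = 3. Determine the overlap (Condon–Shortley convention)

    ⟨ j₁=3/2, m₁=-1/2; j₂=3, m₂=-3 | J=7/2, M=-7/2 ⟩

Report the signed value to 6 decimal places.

triangle: 1!*2!*5!/9! = 240/362880
(j±m)!: 1!*2!*0!*6!*0!*7! = 7257600
prefactor² = (2J+1)*Δ*N² = 38400
  k=0: +1/(0!*1!*2!*0!*0!*5!) = 1/240
Σ = 1/240  ⇒  CG² = 38400*1/240² = 2/3
CG = +√(2/3) = +0.816497

+0.816497  (= +√(2/3))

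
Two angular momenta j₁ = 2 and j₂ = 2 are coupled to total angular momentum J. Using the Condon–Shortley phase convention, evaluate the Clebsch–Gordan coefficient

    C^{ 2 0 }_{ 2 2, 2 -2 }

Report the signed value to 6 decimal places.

+√(2/7) ≈ +0.534522

√[5·2!2!2!/7! · 4!0!0!4!2!2!] = √(128/7)
  +(−1)^0/∏(0,2,0,0,2,2)! = 1/8  (running 1/8)
⟨..|..⟩ = √(128/7)·(1/8) = +0.534522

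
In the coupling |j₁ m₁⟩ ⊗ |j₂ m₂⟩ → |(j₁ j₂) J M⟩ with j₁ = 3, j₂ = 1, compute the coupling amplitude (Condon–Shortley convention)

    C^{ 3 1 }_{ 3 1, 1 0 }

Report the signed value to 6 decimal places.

+0.288675  (= +√(1/12))

triangle: 1!×5!×1!/8! = 120/40320
(j±m)!: 4!×2!×1!×1!×4!×2! = 2304
prefactor² = (2J+1)×Δ×N² = 48
  k=0: +1/(0!×1!×2!×1!×3!×0!) = 1/12
  k=1: −1/(1!×0!×1!×0!×4!×1!) = -1/24
Σ = 1/24  ⇒  CG² = 48×1/24² = 1/12
CG = +√(1/12) = +0.288675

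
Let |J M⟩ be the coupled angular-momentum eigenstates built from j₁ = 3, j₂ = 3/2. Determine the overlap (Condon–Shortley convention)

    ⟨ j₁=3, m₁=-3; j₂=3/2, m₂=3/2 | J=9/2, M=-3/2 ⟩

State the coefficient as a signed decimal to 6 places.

triangle: 0!×6!×3!/10! = 4320/3628800
(j±m)!: 0!×6!×3!×0!×3!×6! = 18662400
prefactor² = (2J+1)×Δ×N² = 1555200/7
  k=0: +1/(0!×0!×6!×3!×0!×0!) = 1/4320
Σ = 1/4320  ⇒  CG² = 1555200/7×1/4320² = 1/84
CG = +√(1/84) = +0.109109

+√(1/84) = +0.109109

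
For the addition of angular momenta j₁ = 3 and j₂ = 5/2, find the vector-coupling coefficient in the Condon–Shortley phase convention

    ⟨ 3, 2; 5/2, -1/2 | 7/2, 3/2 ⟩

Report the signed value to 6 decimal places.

+0.308607

j₁+j₂−J=2  J+j₁−j₂=4  J−j₁+j₂=3  j₁+j₂+J+1=10
(j₁±m₁, j₂±m₂, J±M) = (5,1,2,3,5,2)
P² = 1536/7
sum k=0..1:
  [0] +1/24 = 1/24
  [1] −1/48 = -1/48
S = 1/48
C² = P²·S² = 2/21 ; C = +0.308607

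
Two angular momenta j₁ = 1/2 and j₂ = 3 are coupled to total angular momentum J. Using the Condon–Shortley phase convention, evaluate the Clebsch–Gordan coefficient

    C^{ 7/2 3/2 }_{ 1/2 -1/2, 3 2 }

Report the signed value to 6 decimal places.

+0.534522  (= +√(2/7))

√[8·0!1!6!/8! · 0!1!5!1!5!2!] = √(28800/7)
  +(−1)^0/∏(0,0,1,5,0,1)! = 1/120  (running 1/120)
⟨..|..⟩ = √(28800/7)·(1/120) = +0.534522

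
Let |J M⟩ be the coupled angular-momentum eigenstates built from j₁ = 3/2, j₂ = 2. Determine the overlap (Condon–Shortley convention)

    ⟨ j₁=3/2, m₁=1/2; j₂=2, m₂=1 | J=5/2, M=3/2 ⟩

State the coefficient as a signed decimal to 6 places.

triangle: 1!×2!×3!/7! = 12/5040
(j±m)!: 2!×1!×3!×1!×4!×1! = 288
prefactor² = (2J+1)×Δ×N² = 144/35
  k=0: +1/(0!×1!×1!×3!×1!×0!) = 1/6
  k=1: −1/(1!×0!×0!×2!×2!×1!) = -1/4
Σ = -1/12  ⇒  CG² = 144/35×(-1/12)² = 1/35
CG = −√(1/35) = -0.169031

−√(1/35) ≈ -0.169031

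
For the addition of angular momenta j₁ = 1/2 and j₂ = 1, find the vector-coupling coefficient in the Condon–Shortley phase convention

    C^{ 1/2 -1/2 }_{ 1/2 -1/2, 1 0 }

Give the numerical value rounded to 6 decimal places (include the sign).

-0.577350  (= −√(1/3))

j₁+j₂−J=1  J+j₁−j₂=0  J−j₁+j₂=1  j₁+j₂+J+1=3
(j₁±m₁, j₂±m₂, J±M) = (0,1,1,1,0,1)
P² = 1/3
sum k=1..1:
  [1] −1/1 = -1
S = -1
C² = P²·S² = 1/3 ; C = -0.577350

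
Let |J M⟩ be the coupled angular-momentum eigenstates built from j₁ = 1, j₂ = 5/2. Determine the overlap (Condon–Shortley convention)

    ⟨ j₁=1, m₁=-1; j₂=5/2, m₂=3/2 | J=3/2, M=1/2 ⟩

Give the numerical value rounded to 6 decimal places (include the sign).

triangle: 2!*0!*3!/6! = 12/720
(j±m)!: 0!*2!*4!*1!*2!*1! = 96
prefactor² = (2J+1)*Δ*N² = 32/5
  k=2: +1/(2!*0!*0!*2!*0!*1!) = 1/4
Σ = 1/4  ⇒  CG² = 32/5*1/4² = 2/5
CG = +√(2/5) = +0.632456

+0.632456  (= +√(2/5))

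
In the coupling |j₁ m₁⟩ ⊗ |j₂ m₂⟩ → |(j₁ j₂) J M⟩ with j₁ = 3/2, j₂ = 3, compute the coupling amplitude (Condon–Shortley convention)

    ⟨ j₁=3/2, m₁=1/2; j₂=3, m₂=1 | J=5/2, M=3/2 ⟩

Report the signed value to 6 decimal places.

j₁+j₂−J=2  J+j₁−j₂=1  J−j₁+j₂=4  j₁+j₂+J+1=8
(j₁±m₁, j₂±m₂, J±M) = (2,1,4,2,4,1)
P² = 576/35
sum k=0..1:
  [0] +1/48 = 1/48
  [1] −1/6 = -1/6
S = -7/48
C² = P²·S² = 7/20 ; C = -0.591608

−√(7/20) = -0.591608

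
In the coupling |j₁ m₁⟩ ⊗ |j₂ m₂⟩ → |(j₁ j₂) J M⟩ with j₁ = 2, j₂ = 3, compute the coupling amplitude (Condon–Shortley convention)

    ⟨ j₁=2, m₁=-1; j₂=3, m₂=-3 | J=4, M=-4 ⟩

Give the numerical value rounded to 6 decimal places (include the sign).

+√(3/5) ≈ +0.774597

triangle: 1!*3!*5!/10! = 720/3628800
(j±m)!: 1!*3!*0!*6!*0!*8! = 174182400
prefactor² = (2J+1)*Δ*N² = 311040
  k=0: +1/(0!*1!*3!*0!*0!*5!) = 1/720
Σ = 1/720  ⇒  CG² = 311040*1/720² = 3/5
CG = +√(3/5) = +0.774597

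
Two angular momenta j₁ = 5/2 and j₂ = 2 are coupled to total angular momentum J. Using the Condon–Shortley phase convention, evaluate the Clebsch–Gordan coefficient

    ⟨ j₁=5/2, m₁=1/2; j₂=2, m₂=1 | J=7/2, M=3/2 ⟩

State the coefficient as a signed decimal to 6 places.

-0.308607

triangle: 1!×4!×3!/9! = 144/362880
(j±m)!: 3!×2!×3!×1!×5!×2! = 17280
prefactor² = (2J+1)×Δ×N² = 384/7
  k=0: +1/(0!×1!×2!×3!×2!×0!) = 1/24
  k=1: −1/(1!×0!×1!×2!×3!×1!) = -1/12
Σ = -1/24  ⇒  CG² = 384/7×(-1/24)² = 2/21
CG = −√(2/21) = -0.308607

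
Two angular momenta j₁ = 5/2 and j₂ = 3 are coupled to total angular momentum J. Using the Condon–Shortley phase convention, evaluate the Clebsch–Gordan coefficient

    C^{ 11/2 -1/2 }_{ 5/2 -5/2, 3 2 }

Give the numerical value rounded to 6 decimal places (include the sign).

triangle: 0!×5!×6!/12! = 86400/479001600
(j±m)!: 0!×5!×5!×1!×5!×6! = 1244160000
prefactor² = (2J+1)×Δ×N² = 207360000/77
  k=0: +1/(0!×0!×5!×5!×0!×1!) = 1/14400
Σ = 1/14400  ⇒  CG² = 207360000/77×1/14400² = 1/77
CG = +√(1/77) = +0.113961

+√(1/77) ≈ +0.113961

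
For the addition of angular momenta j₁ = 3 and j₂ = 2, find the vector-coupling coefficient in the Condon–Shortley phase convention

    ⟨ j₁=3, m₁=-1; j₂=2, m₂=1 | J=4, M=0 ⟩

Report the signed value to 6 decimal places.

j₁+j₂−J=1  J+j₁−j₂=5  J−j₁+j₂=3  j₁+j₂+J+1=10
(j₁±m₁, j₂±m₂, J±M) = (2,4,3,1,4,4)
P² = 10368/35
sum k=0..1:
  [0] +1/144 = 1/144
  [1] −1/24 = -1/24
S = -5/144
C² = P²·S² = 5/14 ; C = -0.597614

−√(5/14) ≈ -0.597614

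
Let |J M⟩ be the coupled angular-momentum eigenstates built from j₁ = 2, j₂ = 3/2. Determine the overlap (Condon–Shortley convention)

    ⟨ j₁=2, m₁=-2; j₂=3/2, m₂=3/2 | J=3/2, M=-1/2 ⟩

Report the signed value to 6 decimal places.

triangle: 2!*2!*1!/6! = 4/720
(j±m)!: 0!*4!*3!*0!*1!*2! = 288
prefactor² = (2J+1)*Δ*N² = 32/5
  k=2: +1/(2!*0!*2!*1!*0!*0!) = 1/4
Σ = 1/4  ⇒  CG² = 32/5*1/4² = 2/5
CG = +√(2/5) = +0.632456

+√(2/5) ≈ +0.632456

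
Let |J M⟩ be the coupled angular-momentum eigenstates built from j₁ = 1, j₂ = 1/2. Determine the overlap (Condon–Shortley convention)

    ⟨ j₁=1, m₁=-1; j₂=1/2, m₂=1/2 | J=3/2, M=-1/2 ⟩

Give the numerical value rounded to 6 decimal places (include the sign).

triangle: 0!*2!*1!/4! = 2/24
(j±m)!: 0!*2!*1!*0!*1!*2! = 4
prefactor² = (2J+1)*Δ*N² = 4/3
  k=0: +1/(0!*0!*2!*1!*0!*0!) = 1/2
Σ = 1/2  ⇒  CG² = 4/3*1/2² = 1/3
CG = +√(1/3) = +0.577350

+√(1/3) = +0.577350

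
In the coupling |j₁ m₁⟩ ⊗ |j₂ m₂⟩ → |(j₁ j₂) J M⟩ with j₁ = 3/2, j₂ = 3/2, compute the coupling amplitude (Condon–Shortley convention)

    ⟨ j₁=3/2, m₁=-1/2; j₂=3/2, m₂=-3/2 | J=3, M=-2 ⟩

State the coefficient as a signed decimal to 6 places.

triangle: 0!*3!*3!/7! = 36/5040
(j±m)!: 1!*2!*0!*3!*1!*5! = 1440
prefactor² = (2J+1)*Δ*N² = 72
  k=0: +1/(0!*0!*2!*0!*1!*3!) = 1/12
Σ = 1/12  ⇒  CG² = 72*1/12² = 1/2
CG = +√(1/2) = +0.707107

+√(1/2) ≈ +0.707107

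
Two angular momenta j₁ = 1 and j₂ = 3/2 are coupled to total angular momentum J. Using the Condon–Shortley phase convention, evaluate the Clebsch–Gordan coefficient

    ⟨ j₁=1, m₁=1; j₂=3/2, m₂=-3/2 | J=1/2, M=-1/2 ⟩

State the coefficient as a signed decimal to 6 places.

+0.707107

√[2·2!0!1!/4! · 2!0!0!3!0!1!] = √(2)
  +(−1)^0/∏(0,2,0,0,0,1)! = 1/2  (running 1/2)
⟨..|..⟩ = √(2)·(1/2) = +0.707107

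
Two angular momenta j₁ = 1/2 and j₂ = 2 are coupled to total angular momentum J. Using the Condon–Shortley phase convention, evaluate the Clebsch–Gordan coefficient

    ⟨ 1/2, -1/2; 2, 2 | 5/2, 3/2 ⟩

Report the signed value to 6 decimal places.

+√(1/5) ≈ +0.447214

j₁+j₂−J=0  J+j₁−j₂=1  J−j₁+j₂=4  j₁+j₂+J+1=6
(j₁±m₁, j₂±m₂, J±M) = (0,1,4,0,4,1)
P² = 576/5
sum k=0..0:
  [0] +1/24 = 1/24
S = 1/24
C² = P²·S² = 1/5 ; C = +0.447214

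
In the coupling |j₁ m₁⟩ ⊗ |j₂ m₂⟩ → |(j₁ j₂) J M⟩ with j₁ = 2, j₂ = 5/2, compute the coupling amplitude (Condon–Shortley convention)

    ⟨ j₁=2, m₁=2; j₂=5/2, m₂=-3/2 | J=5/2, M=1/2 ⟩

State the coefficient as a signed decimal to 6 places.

triangle: 2!*2!*3!/8! = 24/40320
(j±m)!: 4!*0!*1!*4!*3!*2! = 6912
prefactor² = (2J+1)*Δ*N² = 864/35
  k=0: +1/(0!*2!*0!*1!*2!*2!) = 1/8
Σ = 1/8  ⇒  CG² = 864/35*1/8² = 27/70
CG = +√(27/70) = +0.621059

+0.621059  (= +√(27/70))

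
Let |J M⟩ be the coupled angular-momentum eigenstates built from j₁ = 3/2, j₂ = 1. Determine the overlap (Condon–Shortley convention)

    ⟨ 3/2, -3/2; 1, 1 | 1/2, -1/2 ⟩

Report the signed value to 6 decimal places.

√[2·2!1!0!/4! · 0!3!2!0!0!1!] = √(2)
  +(−1)^2/∏(2,0,1,0,0,0)! = 1/2  (running 1/2)
⟨..|..⟩ = √(2)·(1/2) = +0.707107

+√(1/2) ≈ +0.707107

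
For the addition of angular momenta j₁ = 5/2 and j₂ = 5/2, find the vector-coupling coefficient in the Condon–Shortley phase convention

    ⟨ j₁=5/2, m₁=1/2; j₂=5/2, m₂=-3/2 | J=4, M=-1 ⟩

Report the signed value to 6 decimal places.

triangle: 1!×4!×4!/10! = 576/3628800
(j±m)!: 3!×2!×1!×4!×3!×5! = 207360
prefactor² = (2J+1)×Δ×N² = 10368/35
  k=0: +1/(0!×1!×2!×1!×2!×3!) = 1/24
  k=1: −1/(1!×0!×1!×0!×3!×4!) = -1/144
Σ = 5/144  ⇒  CG² = 10368/35×5/144² = 5/14
CG = +√(5/14) = +0.597614

+0.597614  (= +√(5/14))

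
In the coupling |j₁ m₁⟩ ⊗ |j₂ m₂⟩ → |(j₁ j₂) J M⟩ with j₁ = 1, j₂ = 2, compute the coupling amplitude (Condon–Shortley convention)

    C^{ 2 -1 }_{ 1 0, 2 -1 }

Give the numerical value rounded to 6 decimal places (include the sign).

j₁+j₂−J=1  J+j₁−j₂=1  J−j₁+j₂=3  j₁+j₂+J+1=6
(j₁±m₁, j₂±m₂, J±M) = (1,1,1,3,1,3)
P² = 3/2
sum k=0..1:
  [0] +1/2 = 1/2
  [1] −1/6 = -1/6
S = 1/3
C² = P²·S² = 1/6 ; C = +0.408248

+√(1/6) = +0.408248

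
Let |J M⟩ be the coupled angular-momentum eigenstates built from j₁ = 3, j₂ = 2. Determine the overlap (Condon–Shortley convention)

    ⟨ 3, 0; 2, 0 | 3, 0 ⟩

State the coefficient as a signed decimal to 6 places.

-0.516398  (= −√(4/15))

√[7·2!4!2!/9! · 3!3!2!2!3!3!] = √(48/5)
  +(−1)^0/∏(0,2,3,2,1,0)! = 1/24  (running 1/24)
  +(−1)^1/∏(1,1,2,1,2,1)! = -1/4  (running -5/24)
  +(−1)^2/∏(2,0,1,0,3,2)! = 1/24  (running -1/6)
⟨..|..⟩ = √(48/5)·(-1/6) = -0.516398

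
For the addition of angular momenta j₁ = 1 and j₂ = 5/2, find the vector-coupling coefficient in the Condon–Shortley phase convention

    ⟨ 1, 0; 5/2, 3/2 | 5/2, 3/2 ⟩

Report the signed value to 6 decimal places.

-0.507093  (= −√(9/35))

triangle: 1!*1!*4!/7! = 24/5040
(j±m)!: 1!*1!*4!*1!*4!*1! = 576
prefactor² = (2J+1)*Δ*N² = 576/35
  k=0: +1/(0!*1!*1!*4!*0!*0!) = 1/24
  k=1: −1/(1!*0!*0!*3!*1!*1!) = -1/6
Σ = -1/8  ⇒  CG² = 576/35*(-1/8)² = 9/35
CG = −√(9/35) = -0.507093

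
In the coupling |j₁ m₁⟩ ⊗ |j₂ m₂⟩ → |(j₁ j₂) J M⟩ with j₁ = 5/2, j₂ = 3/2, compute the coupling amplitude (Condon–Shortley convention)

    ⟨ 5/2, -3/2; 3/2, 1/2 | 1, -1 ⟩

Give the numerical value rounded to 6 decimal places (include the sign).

+0.547723  (= +√(3/10))

j₁+j₂−J=3  J+j₁−j₂=2  J−j₁+j₂=0  j₁+j₂+J+1=6
(j₁±m₁, j₂±m₂, J±M) = (1,4,2,1,0,2)
P² = 24/5
sum k=2..2:
  [2] +1/4 = 1/4
S = 1/4
C² = P²·S² = 3/10 ; C = +0.547723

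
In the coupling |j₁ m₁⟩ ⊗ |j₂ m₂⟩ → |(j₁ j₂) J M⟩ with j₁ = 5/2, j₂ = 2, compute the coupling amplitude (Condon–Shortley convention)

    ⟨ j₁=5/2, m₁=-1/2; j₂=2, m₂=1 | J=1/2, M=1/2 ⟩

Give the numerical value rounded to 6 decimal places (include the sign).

j₁+j₂−J=4  J+j₁−j₂=1  J−j₁+j₂=0  j₁+j₂+J+1=6
(j₁±m₁, j₂±m₂, J±M) = (2,3,3,1,1,0)
P² = 24/5
sum k=3..3:
  [3] −1/6 = -1/6
S = -1/6
C² = P²·S² = 2/15 ; C = -0.365148

−√(2/15) = -0.365148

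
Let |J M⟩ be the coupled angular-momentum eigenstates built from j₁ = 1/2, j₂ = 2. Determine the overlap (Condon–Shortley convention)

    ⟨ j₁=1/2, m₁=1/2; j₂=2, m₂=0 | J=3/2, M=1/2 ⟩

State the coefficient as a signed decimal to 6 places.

+√(2/5) = +0.632456

triangle: 1!×0!×3!/5! = 6/120
(j±m)!: 1!×0!×2!×2!×2!×1! = 8
prefactor² = (2J+1)×Δ×N² = 8/5
  k=0: +1/(0!×1!×0!×2!×0!×1!) = 1/2
Σ = 1/2  ⇒  CG² = 8/5×1/2² = 2/5
CG = +√(2/5) = +0.632456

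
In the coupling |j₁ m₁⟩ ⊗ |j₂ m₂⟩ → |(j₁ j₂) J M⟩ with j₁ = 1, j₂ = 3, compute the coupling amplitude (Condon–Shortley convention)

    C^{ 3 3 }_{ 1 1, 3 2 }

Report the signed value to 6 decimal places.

+0.500000

√[7·1!1!5!/8! · 2!0!5!1!6!0!] = √(3600)
  +(−1)^0/∏(0,1,0,5,1,0)! = 1/120  (running 1/120)
⟨..|..⟩ = √(3600)·(1/120) = +0.500000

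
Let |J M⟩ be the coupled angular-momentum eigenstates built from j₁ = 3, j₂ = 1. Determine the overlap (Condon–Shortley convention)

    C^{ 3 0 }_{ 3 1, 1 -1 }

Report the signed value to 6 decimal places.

+0.707107

triangle: 1!×5!×1!/8! = 120/40320
(j±m)!: 4!×2!×0!×2!×3!×3! = 3456
prefactor² = (2J+1)×Δ×N² = 72
  k=0: +1/(0!×1!×2!×0!×3!×1!) = 1/12
Σ = 1/12  ⇒  CG² = 72×1/12² = 1/2
CG = +√(1/2) = +0.707107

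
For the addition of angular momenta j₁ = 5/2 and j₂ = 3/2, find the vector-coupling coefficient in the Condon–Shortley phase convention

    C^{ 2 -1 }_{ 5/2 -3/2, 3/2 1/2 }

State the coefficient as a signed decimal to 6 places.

+0.154303  (= +√(1/42))

√[5·2!3!1!/7! · 1!4!2!1!1!3!] = √(24/7)
  +(−1)^1/∏(1,1,3,1,0,0)! = -1/6  (running -1/6)
  +(−1)^2/∏(2,0,2,0,1,1)! = 1/4  (running 1/12)
⟨..|..⟩ = √(24/7)·(1/12) = +0.154303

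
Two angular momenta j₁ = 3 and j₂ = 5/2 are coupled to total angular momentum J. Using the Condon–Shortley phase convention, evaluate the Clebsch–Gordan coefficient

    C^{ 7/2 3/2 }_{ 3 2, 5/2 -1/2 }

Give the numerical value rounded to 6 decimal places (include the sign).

j₁+j₂−J=2  J+j₁−j₂=4  J−j₁+j₂=3  j₁+j₂+J+1=10
(j₁±m₁, j₂±m₂, J±M) = (5,1,2,3,5,2)
P² = 1536/7
sum k=0..1:
  [0] +1/24 = 1/24
  [1] −1/48 = -1/48
S = 1/48
C² = P²·S² = 2/21 ; C = +0.308607

+0.308607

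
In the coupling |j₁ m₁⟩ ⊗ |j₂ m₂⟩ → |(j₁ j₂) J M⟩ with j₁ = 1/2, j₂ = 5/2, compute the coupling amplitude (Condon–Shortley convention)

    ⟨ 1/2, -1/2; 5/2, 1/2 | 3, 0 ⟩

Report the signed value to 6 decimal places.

+√(1/2) ≈ +0.707107

j₁+j₂−J=0  J+j₁−j₂=1  J−j₁+j₂=5  j₁+j₂+J+1=7
(j₁±m₁, j₂±m₂, J±M) = (0,1,3,2,3,3)
P² = 72
sum k=0..0:
  [0] +1/12 = 1/12
S = 1/12
C² = P²·S² = 1/2 ; C = +0.707107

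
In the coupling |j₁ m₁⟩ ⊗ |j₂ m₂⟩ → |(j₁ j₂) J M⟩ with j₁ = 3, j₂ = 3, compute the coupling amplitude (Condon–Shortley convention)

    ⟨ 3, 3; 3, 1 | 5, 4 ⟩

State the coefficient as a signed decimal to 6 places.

+0.707107  (= +√(1/2))

j₁+j₂−J=1  J+j₁−j₂=5  J−j₁+j₂=5  j₁+j₂+J+1=12
(j₁±m₁, j₂±m₂, J±M) = (6,0,4,2,9,1)
P² = 4147200
sum k=0..0:
  [0] +1/2880 = 1/2880
S = 1/2880
C² = P²·S² = 1/2 ; C = +0.707107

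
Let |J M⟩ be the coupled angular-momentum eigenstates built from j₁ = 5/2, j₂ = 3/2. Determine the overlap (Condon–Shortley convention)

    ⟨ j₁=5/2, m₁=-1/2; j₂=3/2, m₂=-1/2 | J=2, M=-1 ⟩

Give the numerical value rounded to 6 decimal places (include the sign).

−√(25/84) = -0.545545

√[5·2!3!1!/7! · 2!3!1!2!1!3!] = √(12/7)
  +(−1)^0/∏(0,2,3,1,0,0)! = 1/12  (running 1/12)
  +(−1)^1/∏(1,1,2,0,1,1)! = -1/2  (running -5/12)
⟨..|..⟩ = √(12/7)·(-5/12) = -0.545545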